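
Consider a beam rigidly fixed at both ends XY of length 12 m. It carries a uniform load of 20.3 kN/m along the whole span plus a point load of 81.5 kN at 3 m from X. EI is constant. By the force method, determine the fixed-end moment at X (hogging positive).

Take the two fixed-end moments M_X, M_Y as redundants; the released structure is the simple span XY.
End rotations of the released simple span under the applied load (×1/EI):
  at X: UDL 20.3: wL³/(24EI) = 1462/EI
  at Y: UDL 20.3: wL³/(24EI) = 1462/EI
  at X: point load 81.5 at a = 3: Pab(L + b)/(6LEI) = 641.8/EI
  at Y: point load 81.5 at a = 3: Pab(L + a)/(6LEI) = 458.4/EI
  θ_X0 = 2103/EI,  θ_Y0 = 1920/EI
Flexibility coefficients: a unit moment at one end gives L/(3EI) there and L/(6EI) at the far end, so f₁₁ = f₂₂ = 4/EI and f₁₂ = f₂₁ = 2/EI.
Compatibility — zero rotation at each built-in end:
  4 M_X + 2 M_Y = 2103
  2 M_X + 4 M_Y = 1920
Solving the pair gives M_X = 381.1 kN·m and M_Y = 289.4 kN·m (hogging).

M_X = 381.1 kN·m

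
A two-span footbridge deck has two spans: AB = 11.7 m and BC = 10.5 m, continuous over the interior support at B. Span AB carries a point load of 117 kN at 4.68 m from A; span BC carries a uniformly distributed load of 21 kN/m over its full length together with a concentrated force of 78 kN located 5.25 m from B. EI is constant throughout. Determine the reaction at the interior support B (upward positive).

R_B = 255.8 kN

Take M_B as the redundant. Released structure: two simple spans AB and BC with a hinge at B.
Rotations at B on the released spans (each span's end-slope, ×1/EI):
  span AB: point load 117 at a = 4.68: Pab(L + a)/(6LEI) = 896.9/EI
  span BC: UDL 21: wL³/(24EI) = 1013/EI
  span BC: point load 78 at a = 5.25: Pab(L + b)/(6LEI) = 537.5/EI
  relative rotation θ_0 = (896.9 + 1550)/EI = 2447/EI
A unit hogging moment at B produces rotation L₁/(3EI) + L₂/(3EI) = 7.4/EI.
Slope continuity at B: θ_0 = M_B·7.4/EI, so M_B = 2447/7.4 = 330.7 kN·m (hogging).
Span AB, ΣM about A with M_B applied at B: R_B^{AB}·11.7 = 547.6 + 330.7, so R_B^{AB} = 75.07 kN and R_A = 117 − 75.07 = 41.93 kN.
Span BC, ΣM about C: R_B^{BC}·10.5 = 1567 + 330.7, so R_B^{BC} = 180.7 kN and R_C = 298.5 − 180.7 = 117.8 kN.
R_B = 75.07 + 180.7 = 255.8 kN.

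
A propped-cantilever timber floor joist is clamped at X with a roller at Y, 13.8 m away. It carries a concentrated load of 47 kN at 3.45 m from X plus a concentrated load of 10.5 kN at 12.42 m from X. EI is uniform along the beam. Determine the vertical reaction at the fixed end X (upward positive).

Choose R_Y as the redundant. The primary structure is the cantilever fixed at X.
Primary-structure tip deflection at Y by superposition:
  point load 47 at a = 3.45: Pa²(3L − a)/(6EI) = 3538/EI
  point load 10.5 at a = 12.42: Pa²(3L − a)/(6EI) = 7823/EI
  δ_0 = 11361/EI
Tip deflection under a unit load at Y: L³/(3EI) = 876/EI.
Compatibility at Y: δ_0 − R_Y·δ_{YY} = 0, so R_Y = 11361/876 = 12.97 kN.
Vertical equilibrium: R_X = ΣP − R_Y = 57.5 − 12.97 = 44.53 kN.

R_X = 44.53 kN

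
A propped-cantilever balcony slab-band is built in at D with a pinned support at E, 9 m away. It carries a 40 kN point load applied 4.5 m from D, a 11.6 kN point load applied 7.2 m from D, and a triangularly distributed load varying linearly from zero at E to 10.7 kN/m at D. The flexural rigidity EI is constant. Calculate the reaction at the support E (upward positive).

R_E = 30.3 kN

Choose R_E as the redundant. The primary structure is the cantilever fixed at D.
Downward deflection at the released point E due to the loads:
  point load 40 at a = 4.5: Pa²(3L − a)/(6EI) = 3038/EI
  point load 11.6 at a = 7.2: Pa²(3L − a)/(6EI) = 1984/EI
  triangular load, peak 10.7 at the fixed end: w₀L⁴/(30EI) = 2340/EI
  δ_0 = 7362/EI
Flexibility coefficient — unit upward force at E: δ_{EE} = L³/(3EI) = 243/EI.
The prop prevents deflection at E: R_E = δ_0/δ_{EE} = 7362/243 = 30.3 kN.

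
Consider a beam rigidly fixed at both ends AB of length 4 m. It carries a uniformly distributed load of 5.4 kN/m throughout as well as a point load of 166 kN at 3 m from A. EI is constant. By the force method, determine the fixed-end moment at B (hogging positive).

Release both end moments; the primary structure is a simply-supported span AB with redundants M_A and M_B.
Simple-span end rotations at A and B under the given loads:
  at A: UDL 5.4: wL³/(24EI) = 14.4/EI
  at B: UDL 5.4: wL³/(24EI) = 14.4/EI
  at A: point load 166 at a = 3: Pab(L + b)/(6LEI) = 103.8/EI
  at B: point load 166 at a = 3: Pab(L + a)/(6LEI) = 145.2/EI
  θ_A0 = 118.2/EI,  θ_B0 = 159.7/EI
Flexibility coefficients: a unit moment at one end gives L/(3EI) there and L/(6EI) at the far end, so f₁₁ = f₂₂ = 1.333/EI and f₁₂ = f₂₁ = 0.6667/EI.
Compatibility — zero rotation at each built-in end:
  1.333 M_A + 0.6667 M_B = 118.2
  0.6667 M_A + 1.333 M_B = 159.7
Solving the pair gives M_A = 38.33 kN·m and M_B = 100.6 kN·m (hogging).

M_B = 100.6 kN·m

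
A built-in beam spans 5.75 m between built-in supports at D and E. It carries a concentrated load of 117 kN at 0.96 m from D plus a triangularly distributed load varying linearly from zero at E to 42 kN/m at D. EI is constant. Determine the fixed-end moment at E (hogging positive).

M_E = 61.91 kN·m

Take the two fixed-end moments M_D, M_E as redundants; the released structure is the simple span DE.
End rotations of the released simple span under the applied load (×1/EI):
  at D: point load 117 at a = 0.96: Pab(L + b)/(6LEI) = 164.4/EI
  at E: point load 117 at a = 0.96: Pab(L + a)/(6LEI) = 104.6/EI
  at D: triangular load, peak 42: w₀L³/(45EI) = 177.4/EI
  at E: triangular load, peak 42: 7w₀L³/(360EI) = 155.3/EI
  θ_D0 = 341.8/EI,  θ_E0 = 259.9/EI
Flexibility coefficients: a unit moment at one end gives L/(3EI) there and L/(6EI) at the far end, so f₁₁ = f₂₂ = 1.917/EI and f₁₂ = f₂₁ = 0.9583/EI.
Compatibility — zero rotation at each built-in end:
  1.917 M_D + 0.9583 M_E = 341.8
  0.9583 M_D + 1.917 M_E = 259.9
Solving the pair gives M_D = 147.4 kN·m and M_E = 61.91 kN·m (hogging).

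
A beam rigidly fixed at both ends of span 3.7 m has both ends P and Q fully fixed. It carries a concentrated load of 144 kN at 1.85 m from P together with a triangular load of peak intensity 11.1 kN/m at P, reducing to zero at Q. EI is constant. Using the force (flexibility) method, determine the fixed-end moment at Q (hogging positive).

Release both end moments; the primary structure is a simply-supported span PQ with redundants M_P and M_Q.
Simple-span end rotations at P and Q under the given loads:
  at P: point load 144 at a = 1.85: Pab(L + b)/(6LEI) = 123.2/EI
  at Q: point load 144 at a = 1.85: Pab(L + a)/(6LEI) = 123.2/EI
  at P: triangular load, peak 11.1: w₀L³/(45EI) = 12.49/EI
  at Q: triangular load, peak 11.1: 7w₀L³/(360EI) = 10.93/EI
  θ_P0 = 135.7/EI,  θ_Q0 = 134.1/EI
Flexibility coefficients: a unit moment at one end gives L/(3EI) there and L/(6EI) at the far end, so f₁₁ = f₂₂ = 1.233/EI and f₁₂ = f₂₁ = 0.6167/EI.
Compatibility — zero rotation at each built-in end:
  1.233 M_P + 0.6167 M_Q = 135.7
  0.6167 M_P + 1.233 M_Q = 134.1
Solving the pair gives M_P = 74.2 kN·m and M_Q = 71.67 kN·m (hogging).

M_Q = 71.67 kN·m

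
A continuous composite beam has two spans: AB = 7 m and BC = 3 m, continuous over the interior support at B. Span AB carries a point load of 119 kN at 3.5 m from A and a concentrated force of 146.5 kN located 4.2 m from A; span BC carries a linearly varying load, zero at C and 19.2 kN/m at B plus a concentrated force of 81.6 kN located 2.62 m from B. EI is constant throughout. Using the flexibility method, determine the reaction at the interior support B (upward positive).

Insert a hinge at B; M_B is the redundant, and each span becomes simply supported.
Discontinuity in slope at B on the released structure — sum the simple-span end rotations:
  span AB: point load 119 at a = 3.5: Pab(L + a)/(6LEI) = 364.4/EI
  span AB: point load 146.5 at a = 4.2: Pab(L + a)/(6LEI) = 459.4/EI
  span BC: triangular load, peak 19.2: w₀L³/(45EI) = 11.52/EI
  span BC: point load 81.6 at a = 2.62: Pab(L + b)/(6LEI) = 15.26/EI
  relative rotation θ_0 = (823.9 + 26.78)/EI = 850.6/EI
A unit hogging moment at B produces rotation L₁/(3EI) + L₂/(3EI) = 3.333/EI.
Slope continuity at B: θ_0 = M_B·3.333/EI, so M_B = 850.6/3.333 = 255.2 kN·m (hogging).
Span AB, ΣM about A with M_B applied at B: R_B^{AB}·7 = 1032 + 255.2, so R_B^{AB} = 183.9 kN and R_A = 265.5 − 183.9 = 81.64 kN.
Span BC, ΣM about C: R_B^{BC}·3 = 88.61 + 255.2, so R_B^{BC} = 114.6 kN and R_C = 110.4 − 114.6 = -4.2 kN.
R_B = 183.9 + 114.6 = 298.5 kN.

R_B = 298.5 kN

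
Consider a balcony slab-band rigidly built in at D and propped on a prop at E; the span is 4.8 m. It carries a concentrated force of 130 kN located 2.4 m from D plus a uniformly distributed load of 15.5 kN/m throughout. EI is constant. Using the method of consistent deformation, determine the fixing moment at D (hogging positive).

M_D = 161.6 kN·m

Take the reaction at E as the redundant and release it; the primary structure is a cantilever fixed at D.
Downward deflection at the released point E due to the loads:
  point load 130 at a = 2.4: Pa²(3L − a)/(6EI) = 1498/EI
  UDL 15.5: wL⁴/(8EI) = 1029/EI
  δ_0 = 2526/EI
Flexibility coefficient — unit upward force at E: δ_{EE} = L³/(3EI) = 36.86/EI.
The prop prevents deflection at E: R_E = δ_0/δ_{EE} = 2526/36.86 = 68.53 kN.
Moment equilibrium about D: M_D = Σ(load moments about D) − R_E·L = 490.6 − 68.53×4.8 = 161.6 kN·m.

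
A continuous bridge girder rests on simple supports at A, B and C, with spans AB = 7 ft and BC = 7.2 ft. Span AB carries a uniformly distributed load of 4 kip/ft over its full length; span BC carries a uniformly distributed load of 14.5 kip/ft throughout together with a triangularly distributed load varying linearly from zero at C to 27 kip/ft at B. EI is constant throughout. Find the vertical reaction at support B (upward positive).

Take M_B as the redundant. Released structure: two simple spans AB and BC with a hinge at B.
Rotations at B on the released spans (each span's end-slope, ×1/EI):
  span AB: UDL 4: wL³/(24EI) = 57.17/EI
  span BC: UDL 14.5: wL³/(24EI) = 225.5/EI
  span BC: triangular load, peak 27: w₀L³/(45EI) = 223.9/EI
  relative rotation θ_0 = (57.17 + 449.5)/EI = 506.6/EI
A unit hogging moment at B produces rotation L₁/(3EI) + L₂/(3EI) = 4.733/EI.
Compatibility: M_B·(L₁+L₂)/(3EI) = θ_0, giving M_B = 107 kip·ft (hogging).
Span AB, ΣM about A with M_B applied at B: R_B^{AB}·7 = 98 + 107, so R_B^{AB} = 29.29 kip and R_A = 28 − 29.29 = -1.29 kip.
Span BC, ΣM about C: R_B^{BC}·7.2 = 842.4 + 107, so R_B^{BC} = 131.9 kip and R_C = 201.6 − 131.9 = 69.73 kip.
R_B = 29.29 + 131.9 = 161.2 kip.

R_B = 161.2 kip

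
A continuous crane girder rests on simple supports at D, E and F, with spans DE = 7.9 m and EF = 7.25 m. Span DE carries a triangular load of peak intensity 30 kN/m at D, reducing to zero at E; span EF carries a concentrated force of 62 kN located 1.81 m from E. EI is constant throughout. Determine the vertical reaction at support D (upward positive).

Release continuity at E by inserting a hinge; the redundant is the internal moment M_E. The primary structure is two simply-supported spans DE and EF.
End slopes at the hinge E, treating each span as simply supported:
  span DE: triangular load, peak 30: 7w₀L³/(360EI) = 287.6/EI
  span EF: point load 62 at a = 1.81: Pab(L + b)/(6LEI) = 178.1/EI
  relative rotation θ_0 = (287.6 + 178.1)/EI = 465.7/EI
A unit hogging moment at E produces rotation L₁/(3EI) + L₂/(3EI) = 5.05/EI.
Slope continuity at E: θ_0 = M_E·5.05/EI, so M_E = 465.7/5.05 = 92.22 kN·m (hogging).
Span DE, ΣM about D with M_E applied at E: R_E^{DE}·7.9 = 312.1 + 92.22, so R_E^{DE} = 51.17 kN and R_D = 118.5 − 51.17 = 67.33 kN.

R_D = 67.33 kN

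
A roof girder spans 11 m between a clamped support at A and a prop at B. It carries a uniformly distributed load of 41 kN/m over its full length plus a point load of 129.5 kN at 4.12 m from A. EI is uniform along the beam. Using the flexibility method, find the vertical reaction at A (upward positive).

Choose R_B as the redundant. The primary structure is the cantilever fixed at A.
Downward deflection at the released point B due to the loads:
  UDL 41: wL⁴/(8EI) = 75035/EI
  point load 129.5 at a = 4.12: Pa²(3L − a)/(6EI) = 10581/EI
  δ_0 = 85616/EI
Flexibility coefficient — unit upward force at B: δ_{BB} = L³/(3EI) = 443.7/EI.
The prop prevents deflection at B: R_B = δ_0/δ_{BB} = 85616/443.7 = 193 kN.
Vertical equilibrium: R_A = ΣP − R_B = 580.5 − 193 = 387.5 kN.

R_A = 387.5 kN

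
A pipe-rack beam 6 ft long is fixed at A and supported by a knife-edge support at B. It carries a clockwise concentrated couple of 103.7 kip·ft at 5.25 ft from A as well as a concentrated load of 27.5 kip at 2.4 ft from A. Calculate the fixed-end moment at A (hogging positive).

Take the reaction at B as the redundant and release it; the primary structure is a cantilever fixed at A.
Free-end deflection of the primary structure under the applied loading (downward +):
  clockwise couple 103.7 at a = 5.25: M₀a(2L − a)/(2EI) = 1837/EI
  point load 27.5 at a = 2.4: Pa²(3L − a)/(6EI) = 411.8/EI
  δ_0 = 2249/EI
Flexibility coefficient — unit upward force at B: δ_{BB} = L³/(3EI) = 72/EI.
The prop prevents deflection at B: R_B = δ_0/δ_{BB} = 2249/72 = 31.24 kip.
Moment equilibrium about A: M_A = Σ(load moments about A) − R_B·L = 169.7 − 31.24×6 = -17.74 kip·ft.

M_A = -17.74 kip·ft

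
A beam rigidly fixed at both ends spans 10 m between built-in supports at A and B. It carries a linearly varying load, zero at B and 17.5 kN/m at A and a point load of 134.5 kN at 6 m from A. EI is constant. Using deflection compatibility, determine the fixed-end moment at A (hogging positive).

Take the two fixed-end moments M_A, M_B as redundants; the released structure is the simple span AB.
On the primary (simply-supported) span, the end slopes from the loading are:
  at A: triangular load, peak 17.5: w₀L³/(45EI) = 388.9/EI
  at B: triangular load, peak 17.5: 7w₀L³/(360EI) = 340.3/EI
  at A: point load 134.5 at a = 6: Pab(L + b)/(6LEI) = 753.2/EI
  at B: point load 134.5 at a = 6: Pab(L + a)/(6LEI) = 860.8/EI
  θ_A0 = 1142/EI,  θ_B0 = 1201/EI
Flexibility coefficients: a unit moment at one end gives L/(3EI) there and L/(6EI) at the far end, so f₁₁ = f₂₂ = 3.333/EI and f₁₂ = f₂₁ = 1.667/EI.
Compatibility — zero rotation at each built-in end:
  3.333 M_A + 1.667 M_B = 1142
  1.667 M_A + 3.333 M_B = 1201
Solving the pair gives M_A = 216.6 kN·m and M_B = 252 kN·m (hogging).

M_A = 216.6 kN·m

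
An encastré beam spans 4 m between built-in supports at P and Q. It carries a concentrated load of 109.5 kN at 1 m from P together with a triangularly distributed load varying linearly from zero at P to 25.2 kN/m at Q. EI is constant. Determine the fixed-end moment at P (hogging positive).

M_P = 75.03 kN·m

Release both end moments; the primary structure is a simply-supported span PQ with redundants M_P and M_Q.
Simple-span end rotations at P and Q under the given loads:
  at P: point load 109.5 at a = 1: Pab(L + b)/(6LEI) = 95.81/EI
  at Q: point load 109.5 at a = 1: Pab(L + a)/(6LEI) = 68.44/EI
  at P: triangular load, peak 25.2: 7w₀L³/(360EI) = 31.36/EI
  at Q: triangular load, peak 25.2: w₀L³/(45EI) = 35.84/EI
  θ_P0 = 127.2/EI,  θ_Q0 = 104.3/EI
Flexibility coefficients: a unit moment at one end gives L/(3EI) there and L/(6EI) at the far end, so f₁₁ = f₂₂ = 1.333/EI and f₁₂ = f₂₁ = 0.6667/EI.
Compatibility — zero rotation at each built-in end:
  1.333 M_P + 0.6667 M_Q = 127.2
  0.6667 M_P + 1.333 M_Q = 104.3
Solving the pair gives M_P = 75.03 kN·m and M_Q = 40.69 kN·m (hogging).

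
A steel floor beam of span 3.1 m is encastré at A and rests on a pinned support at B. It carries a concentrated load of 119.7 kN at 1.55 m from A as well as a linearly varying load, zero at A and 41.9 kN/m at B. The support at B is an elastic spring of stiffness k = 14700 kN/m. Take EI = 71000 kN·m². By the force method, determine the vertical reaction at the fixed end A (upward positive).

Choose R_B as the redundant. The primary structure is the cantilever fixed at A.
Free-end deflection of the primary structure under the applied loading (downward +):
  point load 119.7 at a = 1.55: Pa²(3L − a)/(6EI) = 371.5/EI
  triangular load, peak 41.9 at the free end: 11w₀L⁴/(120EI) = 354.7/EI
  δ_0 = 726.2/EI
Tip deflection under a unit load at B: L³/(3EI) = 9.93/EI.
With EI = 71000 kN·m²: δ_0 = 0.010228 m and δ_{BB} = 0.00014 m/kN.
Compatibility — the spring shortens by R_B/k under the reaction it provides: δ_0 − R_B·δ_{BB} = R_B/k. With 1/k = 0.000068 m/kN, R_B = δ_0 / (δ_{BB} + 1/k) = 0.010228 / (0.00014 + 0.000068) = 49.2 kN.
Vertical equilibrium: R_A = ΣP − R_B = 184.6 − 49.2 = 135.4 kN.

R_A = 135.4 kN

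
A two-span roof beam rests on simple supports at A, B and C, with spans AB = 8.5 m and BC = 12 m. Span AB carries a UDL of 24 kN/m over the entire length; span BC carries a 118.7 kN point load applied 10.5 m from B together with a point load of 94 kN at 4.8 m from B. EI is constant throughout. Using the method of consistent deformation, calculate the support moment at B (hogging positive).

M_B = 267.9 kN·m

Take M_B as the redundant. Released structure: two simple spans AB and BC with a hinge at B.
Discontinuity in slope at B on the released structure — sum the simple-span end rotations:
  span AB: UDL 24: wL³/(24EI) = 614.1/EI
  span BC: point load 118.7 at a = 10.5: Pab(L + b)/(6LEI) = 350.5/EI
  span BC: point load 94 at a = 4.8: Pab(L + b)/(6LEI) = 866.3/EI
  relative rotation θ_0 = (614.1 + 1217)/EI = 1831/EI
A unit hogging moment at B produces rotation L₁/(3EI) + L₂/(3EI) = 6.833/EI.
Slope continuity at B: θ_0 = M_B·6.833/EI, so M_B = 1831/6.833 = 267.9 kN·m (hogging).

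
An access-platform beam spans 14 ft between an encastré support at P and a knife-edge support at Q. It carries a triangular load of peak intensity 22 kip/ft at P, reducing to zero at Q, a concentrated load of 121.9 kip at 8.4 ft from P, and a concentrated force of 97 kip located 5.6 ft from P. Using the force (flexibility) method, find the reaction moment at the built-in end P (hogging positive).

M_P = 834.9 kip·ft

Choose R_Q as the redundant. The primary structure is the cantilever fixed at P.
Downward deflection at the released point Q due to the loads:
  triangular load, peak 22 at the fixed end: w₀L⁴/(30EI) = 28172/EI
  point load 121.9 at a = 8.4: Pa²(3L − a)/(6EI) = 48167/EI
  point load 97 at a = 5.6: Pa²(3L − a)/(6EI) = 18454/EI
  δ_0 = 94793/EI
Tip deflection under a unit load at Q: L³/(3EI) = 914.7/EI.
Compatibility at Q: δ_0 − R_Q·δ_{QQ} = 0, so R_Q = 94793/914.7 = 103.6 kip.
Moment equilibrium about P: M_P = Σ(load moments about P) − R_Q·L = 2286 − 103.6×14 = 834.9 kip·ft.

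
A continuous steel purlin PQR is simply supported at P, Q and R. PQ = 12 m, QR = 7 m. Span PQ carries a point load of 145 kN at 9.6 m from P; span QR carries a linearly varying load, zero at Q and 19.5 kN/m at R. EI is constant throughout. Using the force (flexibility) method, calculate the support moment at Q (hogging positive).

Take M_Q as the redundant. Released structure: two simple spans PQ and QR with a hinge at Q.
End slopes at the hinge Q, treating each span as simply supported:
  span PQ: point load 145 at a = 9.6: Pab(L + a)/(6LEI) = 1002/EI
  span QR: triangular load, peak 19.5: 7w₀L³/(360EI) = 130.1/EI
  relative rotation θ_0 = (1002 + 130.1)/EI = 1132/EI
A unit hogging moment at Q produces rotation L₁/(3EI) + L₂/(3EI) = 6.333/EI.
Compatibility: M_Q·(L₁+L₂)/(3EI) = θ_0, giving M_Q = 178.8 kN·m (hogging).

M_Q = 178.8 kN·m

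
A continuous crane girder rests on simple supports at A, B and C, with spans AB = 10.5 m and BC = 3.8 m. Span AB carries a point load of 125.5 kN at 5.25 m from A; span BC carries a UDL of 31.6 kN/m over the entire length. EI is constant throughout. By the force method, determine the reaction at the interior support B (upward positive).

R_B = 193.2 kN

Insert a hinge at B; M_B is the redundant, and each span becomes simply supported.
Discontinuity in slope at B on the released structure — sum the simple-span end rotations:
  span AB: point load 125.5 at a = 5.25: Pab(L + a)/(6LEI) = 864.8/EI
  span BC: UDL 31.6: wL³/(24EI) = 72.25/EI
  relative rotation θ_0 = (864.8 + 72.25)/EI = 937/EI
A unit hogging moment at B produces rotation L₁/(3EI) + L₂/(3EI) = 4.767/EI.
Slope continuity at B: θ_0 = M_B·4.767/EI, so M_B = 937/4.767 = 196.6 kN·m (hogging).
Span AB, ΣM about A with M_B applied at B: R_B^{AB}·10.5 = 658.9 + 196.6, so R_B^{AB} = 81.47 kN and R_A = 125.5 − 81.47 = 44.03 kN.
Span BC, ΣM about C: R_B^{BC}·3.8 = 228.2 + 196.6, so R_B^{BC} = 111.8 kN and R_C = 120.1 − 111.8 = 8.309 kN.
R_B = 81.47 + 111.8 = 193.2 kN.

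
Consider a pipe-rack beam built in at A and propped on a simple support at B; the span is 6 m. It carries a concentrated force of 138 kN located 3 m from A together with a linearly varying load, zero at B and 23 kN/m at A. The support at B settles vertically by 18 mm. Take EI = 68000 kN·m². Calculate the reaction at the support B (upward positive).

Take the reaction at B as the redundant and release it; the primary structure is a cantilever fixed at A.
Deflection at B on the released cantilever, summing each load's contribution:
  point load 138 at a = 3: Pa²(3L − a)/(6EI) = 3105/EI
  triangular load, peak 23 at the fixed end: w₀L⁴/(30EI) = 993.6/EI
  δ_0 = 4099/EI
Flexibility coefficient — unit upward force at B: δ_{BB} = L³/(3EI) = 72/EI.
With EI = 68000 kN·m²: δ_0 = 0.060274 m and δ_{BB} = 0.001059 m/kN.
Compatibility — the beam at B must follow the support down by 0.018 m: δ_0 − R_B·δ_{BB} = 0.018, so R_B = (0.060274 − 0.018)/0.001059 = 39.93 kN.

R_B = 39.93 kN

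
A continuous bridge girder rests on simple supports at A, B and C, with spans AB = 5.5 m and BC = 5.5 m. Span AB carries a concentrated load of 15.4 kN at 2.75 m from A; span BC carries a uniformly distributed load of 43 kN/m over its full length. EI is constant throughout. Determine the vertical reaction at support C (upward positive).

R_C = 102 kN

Take M_B as the redundant. Released structure: two simple spans AB and BC with a hinge at B.
Rotations at B on the released spans (each span's end-slope, ×1/EI):
  span AB: point load 15.4 at a = 2.75: Pab(L + a)/(6LEI) = 29.12/EI
  span BC: UDL 43: wL³/(24EI) = 298.1/EI
  relative rotation θ_0 = (29.12 + 298.1)/EI = 327.2/EI
A unit hogging moment at B produces rotation L₁/(3EI) + L₂/(3EI) = 3.667/EI.
Compatibility: M_B·(L₁+L₂)/(3EI) = θ_0, giving M_B = 89.24 kN·m (hogging).
Span BC, ΣM about C: R_B^{BC}·5.5 = 650.4 + 89.24, so R_B^{BC} = 134.5 kN and R_C = 236.5 − 134.5 = 102 kN.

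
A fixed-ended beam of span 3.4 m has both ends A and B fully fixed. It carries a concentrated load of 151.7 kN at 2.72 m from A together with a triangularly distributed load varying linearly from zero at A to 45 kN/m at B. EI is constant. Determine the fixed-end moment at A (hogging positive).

M_A = 33.84 kN·m

Take the two fixed-end moments M_A, M_B as redundants; the released structure is the simple span AB.
On the primary (simply-supported) span, the end slopes from the loading are:
  at A: point load 151.7 at a = 2.72: Pab(L + b)/(6LEI) = 56.12/EI
  at B: point load 151.7 at a = 2.72: Pab(L + a)/(6LEI) = 84.18/EI
  at A: triangular load, peak 45: 7w₀L³/(360EI) = 34.39/EI
  at B: triangular load, peak 45: w₀L³/(45EI) = 39.3/EI
  θ_A0 = 90.51/EI,  θ_B0 = 123.5/EI
Flexibility coefficients: a unit moment at one end gives L/(3EI) there and L/(6EI) at the far end, so f₁₁ = f₂₂ = 1.133/EI and f₁₂ = f₂₁ = 0.5667/EI.
Compatibility — zero rotation at each built-in end:
  1.133 M_A + 0.5667 M_B = 90.51
  0.5667 M_A + 1.133 M_B = 123.5
Solving the pair gives M_A = 33.84 kN·m and M_B = 92.03 kN·m (hogging).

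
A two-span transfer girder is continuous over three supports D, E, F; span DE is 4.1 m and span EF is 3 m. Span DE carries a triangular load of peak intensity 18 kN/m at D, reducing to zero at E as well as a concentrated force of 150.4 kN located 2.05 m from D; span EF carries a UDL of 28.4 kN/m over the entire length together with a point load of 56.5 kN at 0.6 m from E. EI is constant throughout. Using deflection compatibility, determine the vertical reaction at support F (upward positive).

R_F = 20.31 kN

Take M_E as the redundant. Released structure: two simple spans DE and EF with a hinge at E.
Rotations at E on the released spans (each span's end-slope, ×1/EI):
  span DE: triangular load, peak 18: 7w₀L³/(360EI) = 24.12/EI
  span DE: point load 150.4 at a = 2.05: Pab(L + a)/(6LEI) = 158/EI
  span EF: UDL 28.4: wL³/(24EI) = 31.95/EI
  span EF: point load 56.5 at a = 0.6: Pab(L + b)/(6LEI) = 24.41/EI
  relative rotation θ_0 = (182.1 + 56.36)/EI = 238.5/EI
A unit hogging moment at E produces rotation L₁/(3EI) + L₂/(3EI) = 2.367/EI.
Slope continuity at E: θ_0 = M_E·2.367/EI, so M_E = 238.5/2.367 = 100.8 kN·m (hogging).
Span EF, ΣM about F: R_E^{EF}·3 = 263.4 + 100.8, so R_E^{EF} = 121.4 kN and R_F = 141.7 − 121.4 = 20.31 kN.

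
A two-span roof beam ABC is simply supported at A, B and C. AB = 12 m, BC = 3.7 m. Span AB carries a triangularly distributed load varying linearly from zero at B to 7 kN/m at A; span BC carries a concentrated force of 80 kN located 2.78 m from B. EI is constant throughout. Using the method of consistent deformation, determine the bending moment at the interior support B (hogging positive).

Take M_B as the redundant. Released structure: two simple spans AB and BC with a hinge at B.
Discontinuity in slope at B on the released structure — sum the simple-span end rotations:
  span AB: triangular load, peak 7: 7w₀L³/(360EI) = 235.2/EI
  span BC: point load 80 at a = 2.78: Pab(L + b)/(6LEI) = 42.58/EI
  relative rotation θ_0 = (235.2 + 42.58)/EI = 277.8/EI
A unit hogging moment at B produces rotation L₁/(3EI) + L₂/(3EI) = 5.233/EI.
Compatibility: M_B·(L₁+L₂)/(3EI) = θ_0, giving M_B = 53.08 kN·m (hogging).

M_B = 53.08 kN·m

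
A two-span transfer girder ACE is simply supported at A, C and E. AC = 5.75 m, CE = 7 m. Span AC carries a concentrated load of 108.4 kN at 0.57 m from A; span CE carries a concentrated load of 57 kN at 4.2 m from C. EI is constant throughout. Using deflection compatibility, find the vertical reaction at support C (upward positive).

Release continuity at C by inserting a hinge; the redundant is the internal moment M_C. The primary structure is two simply-supported spans AC and CE.
Rotations at C on the released spans (each span's end-slope, ×1/EI):
  span AC: point load 108.4 at a = 0.57: Pab(L + a)/(6LEI) = 58.63/EI
  span CE: point load 57 at a = 4.2: Pab(L + b)/(6LEI) = 156.4/EI
  relative rotation θ_0 = (58.63 + 156.4)/EI = 215/EI
A unit hogging moment at C produces rotation L₁/(3EI) + L₂/(3EI) = 4.25/EI.
Compatibility: M_C·(L₁+L₂)/(3EI) = θ_0, giving M_C = 50.6 kN·m (hogging).
Span AC, ΣM about A with M_C applied at C: R_C^{AC}·5.75 = 61.79 + 50.6, so R_C^{AC} = 19.55 kN and R_A = 108.4 − 19.55 = 88.85 kN.
Span CE, ΣM about E: R_C^{CE}·7 = 159.6 + 50.6, so R_C^{CE} = 30.03 kN and R_E = 57 − 30.03 = 26.97 kN.
R_C = 19.55 + 30.03 = 49.57 kN.

R_C = 49.57 kN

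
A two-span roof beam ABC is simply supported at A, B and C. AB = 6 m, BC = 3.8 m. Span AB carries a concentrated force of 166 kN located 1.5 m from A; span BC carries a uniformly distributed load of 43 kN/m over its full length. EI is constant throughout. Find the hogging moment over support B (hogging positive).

M_B = 101.6 kN·m

Take M_B as the redundant. Released structure: two simple spans AB and BC with a hinge at B.
End slopes at the hinge B, treating each span as simply supported:
  span AB: point load 166 at a = 1.5: Pab(L + a)/(6LEI) = 233.4/EI
  span BC: UDL 43: wL³/(24EI) = 98.31/EI
  relative rotation θ_0 = (233.4 + 98.31)/EI = 331.7/EI
A unit hogging moment at B produces rotation L₁/(3EI) + L₂/(3EI) = 3.267/EI.
Slope continuity at B: θ_0 = M_B·3.267/EI, so M_B = 331.7/3.267 = 101.6 kN·m (hogging).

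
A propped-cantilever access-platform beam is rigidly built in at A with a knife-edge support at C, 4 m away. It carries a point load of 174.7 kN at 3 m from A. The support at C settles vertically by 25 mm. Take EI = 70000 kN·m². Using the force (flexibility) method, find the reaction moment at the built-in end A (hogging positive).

Release the roller at C. Primary structure: cantilever fixed at A.
Free-end deflection of the primary structure under the applied loading (downward +):
  point load 174.7 at a = 3: Pa²(3L − a)/(6EI) = 2358/EI
Tip deflection under a unit load at C: L³/(3EI) = 21.33/EI.
With EI = 70000 kN·m²: δ_0 = 0.033692 m and δ_{CC} = 0.000305 m/kN.
Compatibility — the beam at C must follow the support down by 0.025 m: δ_0 − R_C·δ_{CC} = 0.025, so R_C = (0.033692 − 0.025)/0.000305 = 28.52 kN.
Moment equilibrium about A: M_A = Σ(load moments about A) − R_C·L = 524.1 − 28.52×4 = 410 kN·m.

M_A = 410 kN·m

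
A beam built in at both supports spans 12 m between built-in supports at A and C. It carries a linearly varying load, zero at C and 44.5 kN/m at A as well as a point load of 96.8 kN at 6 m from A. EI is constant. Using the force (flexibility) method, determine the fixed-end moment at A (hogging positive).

Release both end moments; the primary structure is a simply-supported span AC with redundants M_A and M_C.
On the primary (simply-supported) span, the end slopes from the loading are:
  at A: triangular load, peak 44.5: w₀L³/(45EI) = 1709/EI
  at C: triangular load, peak 44.5: 7w₀L³/(360EI) = 1495/EI
  at A: point load 96.8 at a = 6: Pab(L + b)/(6LEI) = 871.2/EI
  at C: point load 96.8 at a = 6: Pab(L + a)/(6LEI) = 871.2/EI
  θ_A0 = 2580/EI,  θ_C0 = 2366/EI
Flexibility coefficients: a unit moment at one end gives L/(3EI) there and L/(6EI) at the far end, so f₁₁ = f₂₂ = 4/EI and f₁₂ = f₂₁ = 2/EI.
Compatibility — zero rotation at each built-in end:
  4 M_A + 2 M_C = 2580
  2 M_A + 4 M_C = 2366
Solving the pair gives M_A = 465.6 kN·m and M_C = 358.8 kN·m (hogging).

M_A = 465.6 kN·m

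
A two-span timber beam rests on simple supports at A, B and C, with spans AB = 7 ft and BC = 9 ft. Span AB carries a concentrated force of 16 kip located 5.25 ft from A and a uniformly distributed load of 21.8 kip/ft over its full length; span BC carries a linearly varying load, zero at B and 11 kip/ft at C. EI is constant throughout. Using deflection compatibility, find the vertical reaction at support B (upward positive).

Take M_B as the redundant. Released structure: two simple spans AB and BC with a hinge at B.
Rotations at B on the released spans (each span's end-slope, ×1/EI):
  span AB: point load 16 at a = 5.25: Pab(L + a)/(6LEI) = 42.88/EI
  span AB: UDL 21.8: wL³/(24EI) = 311.6/EI
  span BC: triangular load, peak 11: 7w₀L³/(360EI) = 155.9/EI
  relative rotation θ_0 = (354.4 + 155.9)/EI = 510.4/EI
A unit hogging moment at B produces rotation L₁/(3EI) + L₂/(3EI) = 5.333/EI.
Slope continuity at B: θ_0 = M_B·5.333/EI, so M_B = 510.4/5.333 = 95.69 kip·ft (hogging).
Span AB, ΣM about A with M_B applied at B: R_B^{AB}·7 = 618.1 + 95.69, so R_B^{AB} = 102 kip and R_A = 168.6 − 102 = 66.63 kip.
Span BC, ΣM about C: R_B^{BC}·9 = 148.5 + 95.69, so R_B^{BC} = 27.13 kip and R_C = 49.5 − 27.13 = 22.37 kip.
R_B = 102 + 27.13 = 129.1 kip.

R_B = 129.1 kip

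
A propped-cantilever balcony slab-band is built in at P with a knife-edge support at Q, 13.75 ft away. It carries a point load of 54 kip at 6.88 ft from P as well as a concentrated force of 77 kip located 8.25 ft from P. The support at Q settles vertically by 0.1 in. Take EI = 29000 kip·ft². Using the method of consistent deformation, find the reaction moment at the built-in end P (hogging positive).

M_P = 320.9 kip·ft

Take the reaction at Q as the redundant and release it; the primary structure is a cantilever fixed at P.
Free-end deflection of the primary structure under the applied loading (downward +):
  point load 54 at a = 6.88: Pa²(3L − a)/(6EI) = 14642/EI
  point load 77 at a = 8.25: Pa²(3L − a)/(6EI) = 28824/EI
  δ_0 = 43466/EI
Tip deflection under a unit load at Q: L³/(3EI) = 866.5/EI.
With EI = 29000 kip·ft²: δ_0 = 1.4988 ft and δ_{QQ} = 0.029881 ft/kip.
Compatibility — the beam at Q must follow the support down by 0.008333 ft: δ_0 − R_Q·δ_{QQ} = 0.008333, so R_Q = (1.4988 − 0.008333)/0.029881 = 49.88 kip.
Moment equilibrium about P: M_P = Σ(load moments about P) − R_Q·L = 1007 − 49.88×13.75 = 320.9 kip·ft.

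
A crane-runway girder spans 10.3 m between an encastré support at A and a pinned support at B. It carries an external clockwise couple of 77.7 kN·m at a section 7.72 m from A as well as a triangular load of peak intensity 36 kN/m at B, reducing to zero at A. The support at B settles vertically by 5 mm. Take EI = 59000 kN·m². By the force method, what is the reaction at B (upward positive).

Choose R_B as the redundant. The primary structure is the cantilever fixed at A.
Free-end deflection of the primary structure under the applied loading (downward +):
  clockwise couple 77.7 at a = 7.72: M₀a(2L − a)/(2EI) = 3863/EI
  triangular load, peak 36 at the free end: 11w₀L⁴/(120EI) = 37142/EI
  δ_0 = 41005/EI
Flexibility coefficient — unit upward force at B: δ_{BB} = L³/(3EI) = 364.2/EI.
With EI = 59000 kN·m²: δ_0 = 0.695 m and δ_{BB} = 0.006174 m/kN.
Compatibility — the beam at B must follow the support down by 0.005 m: δ_0 − R_B·δ_{BB} = 0.005, so R_B = (0.695 − 0.005)/0.006174 = 111.8 kN.

R_B = 111.8 kN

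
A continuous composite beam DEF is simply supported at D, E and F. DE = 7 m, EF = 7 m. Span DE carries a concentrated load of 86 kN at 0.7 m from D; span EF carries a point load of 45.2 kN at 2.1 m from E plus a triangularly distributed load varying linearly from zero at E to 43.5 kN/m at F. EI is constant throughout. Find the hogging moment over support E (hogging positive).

M_E = 105.3 kN·m

Insert a hinge at E; M_E is the redundant, and each span becomes simply supported.
Discontinuity in slope at E on the released structure — sum the simple-span end rotations:
  span DE: point load 86 at a = 0.7: Pab(L + a)/(6LEI) = 69.53/EI
  span EF: point load 45.2 at a = 2.1: Pab(L + b)/(6LEI) = 131.8/EI
  span EF: triangular load, peak 43.5: 7w₀L³/(360EI) = 290.1/EI
  relative rotation θ_0 = (69.53 + 421.9)/EI = 491.4/EI
A unit hogging moment at E produces rotation L₁/(3EI) + L₂/(3EI) = 4.667/EI.
Slope continuity at E: θ_0 = M_E·4.667/EI, so M_E = 491.4/4.667 = 105.3 kN·m (hogging).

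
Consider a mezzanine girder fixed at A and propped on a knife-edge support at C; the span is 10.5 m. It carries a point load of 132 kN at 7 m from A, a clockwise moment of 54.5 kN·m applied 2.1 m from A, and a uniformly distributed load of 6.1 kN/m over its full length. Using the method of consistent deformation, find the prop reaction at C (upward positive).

Choose R_C as the redundant. The primary structure is the cantilever fixed at A.
Primary-structure tip deflection at C by superposition:
  point load 132 at a = 7: Pa²(3L − a)/(6EI) = 26411/EI
  clockwise couple 54.5 at a = 2.1: M₀a(2L − a)/(2EI) = 1082/EI
  UDL 6.1: wL⁴/(8EI) = 9268/EI
  δ_0 = 36761/EI
Flexibility coefficient — unit upward force at C: δ_{CC} = L³/(3EI) = 385.9/EI.
Compatibility at C: δ_0 − R_C·δ_{CC} = 0, so R_C = 36761/385.9 = 95.27 kN.

R_C = 95.27 kN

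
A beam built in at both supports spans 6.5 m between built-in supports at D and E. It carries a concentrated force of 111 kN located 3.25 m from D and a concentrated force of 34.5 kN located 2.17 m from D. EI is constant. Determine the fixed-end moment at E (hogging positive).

M_E = 106.8 kN·m

Take the two fixed-end moments M_D, M_E as redundants; the released structure is the simple span DE.
Simple-span end rotations at D and E under the given loads:
  at D: point load 111 at a = 3.25: Pab(L + b)/(6LEI) = 293.1/EI
  at E: point load 111 at a = 3.25: Pab(L + a)/(6LEI) = 293.1/EI
  at D: point load 34.5 at a = 2.17: Pab(L + b)/(6LEI) = 90.02/EI
  at E: point load 34.5 at a = 2.17: Pab(L + a)/(6LEI) = 72.06/EI
  θ_D0 = 383.1/EI,  θ_E0 = 365.2/EI
Flexibility coefficients: a unit moment at one end gives L/(3EI) there and L/(6EI) at the far end, so f₁₁ = f₂₂ = 2.167/EI and f₁₂ = f₂₁ = 1.083/EI.
Compatibility — zero rotation at each built-in end:
  2.167 M_D + 1.083 M_E = 383.1
  1.083 M_D + 2.167 M_E = 365.2
Solving the pair gives M_D = 123.4 kN·m and M_E = 106.8 kN·m (hogging).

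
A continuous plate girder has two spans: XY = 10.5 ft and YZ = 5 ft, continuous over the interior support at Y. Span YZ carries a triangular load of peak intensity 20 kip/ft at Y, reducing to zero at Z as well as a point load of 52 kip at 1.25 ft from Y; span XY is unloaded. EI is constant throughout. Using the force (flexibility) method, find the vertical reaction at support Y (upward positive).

R_Y = 79.57 kip

Insert a hinge at Y; M_Y is the redundant, and each span becomes simply supported.
Rotations at Y on the released spans (each span's end-slope, ×1/EI):
  span YZ: triangular load, peak 20: w₀L³/(45EI) = 55.56/EI
  span YZ: point load 52 at a = 1.25: Pab(L + b)/(6LEI) = 71.09/EI
  relative rotation θ_0 = (0 + 126.6)/EI = 126.6/EI
A unit hogging moment at Y produces rotation L₁/(3EI) + L₂/(3EI) = 5.167/EI.
Compatibility: M_Y·(L₁+L₂)/(3EI) = θ_0, giving M_Y = 24.51 kip·ft (hogging).
Span XY, ΣM about X with M_Y applied at Y: R_Y^{XY}·10.5 = 0 + 24.51, so R_Y^{XY} = 2.335 kip and R_X = 0 − 2.335 = -2.335 kip.
Span YZ, ΣM about Z: R_Y^{YZ}·5 = 361.7 + 24.51, so R_Y^{YZ} = 77.24 kip and R_Z = 102 − 77.24 = 24.76 kip.
R_Y = 2.335 + 77.24 = 79.57 kip.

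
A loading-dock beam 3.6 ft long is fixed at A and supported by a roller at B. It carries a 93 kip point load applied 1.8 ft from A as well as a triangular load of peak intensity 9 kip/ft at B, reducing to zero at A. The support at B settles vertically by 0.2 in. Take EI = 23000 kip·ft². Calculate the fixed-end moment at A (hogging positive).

M_A = 158.3 kip·ft

Remove the prop at B; the released (primary) structure is a cantilever built in at A.
Downward deflection at the released point B due to the loads:
  point load 93 at a = 1.8: Pa²(3L − a)/(6EI) = 452/EI
  triangular load, peak 9 at the free end: 11w₀L⁴/(120EI) = 138.6/EI
  δ_0 = 590.5/EI
Flexibility coefficient — unit upward force at B: δ_{BB} = L³/(3EI) = 15.55/EI.
With EI = 23000 kip·ft²: δ_0 = 0.025676 ft and δ_{BB} = 0.000676 ft/kip.
Compatibility — the beam at B must follow the support down by 0.01667 ft: δ_0 − R_B·δ_{BB} = 0.01667, so R_B = (0.025676 − 0.01667)/0.000676 = 13.32 kip.
Moment equilibrium about A: M_A = Σ(load moments about A) − R_B·L = 206.3 − 13.32×3.6 = 158.3 kip·ft.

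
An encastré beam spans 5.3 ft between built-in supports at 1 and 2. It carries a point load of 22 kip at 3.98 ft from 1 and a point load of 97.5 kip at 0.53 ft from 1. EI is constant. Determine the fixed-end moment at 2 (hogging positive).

M_2 = 21.03 kip·ft

Take the two fixed-end moments M_1, M_2 as redundants; the released structure is the simple span 12.
On the primary (simply-supported) span, the end slopes from the loading are:
  at 1: point load 22 at a = 3.98: Pab(L + b)/(6LEI) = 24.06/EI
  at 2: point load 22 at a = 3.98: Pab(L + a)/(6LEI) = 33.73/EI
  at 1: point load 97.5 at a = 0.53: Pab(L + b)/(6LEI) = 78.06/EI
  at 2: point load 97.5 at a = 0.53: Pab(L + a)/(6LEI) = 45.19/EI
  θ_10 = 102.1/EI,  θ_20 = 78.92/EI
Flexibility coefficients: a unit moment at one end gives L/(3EI) there and L/(6EI) at the far end, so f₁₁ = f₂₂ = 1.767/EI and f₁₂ = f₂₁ = 0.8833/EI.
Compatibility — zero rotation at each built-in end:
  1.767 M_1 + 0.8833 M_2 = 102.1
  0.8833 M_1 + 1.767 M_2 = 78.92
Solving the pair gives M_1 = 47.29 kip·ft and M_2 = 21.03 kip·ft (hogging).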